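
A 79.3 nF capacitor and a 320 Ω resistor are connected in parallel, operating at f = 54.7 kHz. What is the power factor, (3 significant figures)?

0.114

ω = 2πf = 343700 rad/s
X_C = 1/(ωC) = 36.7 Ω
Parallel: admittances add. Y = 1/R + jωC
Y = (0.00313 + j0.0273) S
|Y| = 0.0274 S → |Z| = 1/|Y| = 36.5 Ω, ∠Z = −∠Y = -83.5°
cos φ = cos(-83.5°) = 0.114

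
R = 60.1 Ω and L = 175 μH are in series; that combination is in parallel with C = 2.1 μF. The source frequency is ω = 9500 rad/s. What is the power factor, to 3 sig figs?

0.649

X_L = ωL = 1.66 Ω
X_C = 1/(ωC) = 50.1 Ω
Branch 1 (R+jX_L): Z₁ = 60.1 + j1.66 Ω, |Z₁| = 60.1 Ω
Branch 2 (−jX_C): Z₂ = −j50.1 Ω
Parallel: Z = Z₁Z₂/(Z₁+Z₂), |Z| = 39.0 Ω, ∠Z = -49.5°
cos φ = cos(-49.5°) = 0.649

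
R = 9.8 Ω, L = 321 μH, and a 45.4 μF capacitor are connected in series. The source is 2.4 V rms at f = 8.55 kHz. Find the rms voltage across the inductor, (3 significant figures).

2.12 V

ω = 2πf = 53720 rad/s
X_L = ωL = 17.2 Ω
X_C = 1/(ωC) = 0.410 Ω
Net reactance X = X_L − X_C = 16.8 Ω
Z = 9.80 + j16.8 Ω
|Z| = √(9.80² + 16.8²) = 19.5 Ω
I = V/|Z| = 123 mA
V_L = I·|Z_L| = 0.123 × 17.2 = 2.12 V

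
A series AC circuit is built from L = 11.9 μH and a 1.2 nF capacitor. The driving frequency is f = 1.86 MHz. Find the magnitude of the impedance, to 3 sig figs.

ω = 2πf = 1.169e+07 rad/s
X_L = ωL = 139 Ω
X_C = 1/(ωC) = 71.3 Ω
Net reactance X = X_L − X_C = 67.8 Ω
Z = j67.8 Ω
|Z| = √(0² + 67.8²) = 67.8 Ω

67.8 Ω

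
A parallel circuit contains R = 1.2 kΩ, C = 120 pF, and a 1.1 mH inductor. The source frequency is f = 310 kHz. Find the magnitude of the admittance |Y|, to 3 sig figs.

ω = 2πf = 1.948e+06 rad/s
X_L = ωL = 2140 Ω
X_C = 1/(ωC) = 4280 Ω
Parallel: admittances add. Y = 1/R + 1/(jωL) + jωC
Y = (0.000833 − j0.000233) S
|Y| = 0.000865 S → |Z| = 1/|Y| = 1160 Ω, ∠Z = −∠Y = 15.6°

865 μS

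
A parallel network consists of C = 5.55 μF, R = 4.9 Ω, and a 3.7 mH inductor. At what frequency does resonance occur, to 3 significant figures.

1.11 kHz

ω₀ = 1/√(LC) = 1/√(0.0037 × 5.55e-06) = 6978 rad/s
f₀ = ω₀/(2π) = 1.11 kHz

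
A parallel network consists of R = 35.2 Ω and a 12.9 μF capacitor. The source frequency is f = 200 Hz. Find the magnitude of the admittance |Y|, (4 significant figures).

32.71 mS

ω = 2πf = 1257 rad/s
X_C = 1/(ωC) = 61.69 Ω
Parallel: admittances add. Y = 1/R + jωC
Y = (0.02841 + j0.01621) S
|Y| = 0.03271 S → |Z| = 1/|Y| = 30.57 Ω, ∠Z = −∠Y = -29.71°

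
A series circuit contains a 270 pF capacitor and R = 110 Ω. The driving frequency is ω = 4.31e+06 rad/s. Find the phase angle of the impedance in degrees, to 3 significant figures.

X_C = 1/(ωC) = 859 Ω
Z = 110 − j859 Ω
|Z| = √(110² + 859²) = 866 Ω
∠Z = arctan(-859/110) = -82.7°

-82.7°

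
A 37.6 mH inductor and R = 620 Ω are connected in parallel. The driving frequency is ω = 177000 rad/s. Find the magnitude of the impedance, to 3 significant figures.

X_L = ωL = 6660 Ω
Parallel: admittances add. Y = 1/R + 1/(jωL)
Y = (0.00161 − j0.000150) S
|Y| = 0.00162 S → |Z| = 1/|Y| = 617 Ω, ∠Z = −∠Y = 5.32°

617 Ω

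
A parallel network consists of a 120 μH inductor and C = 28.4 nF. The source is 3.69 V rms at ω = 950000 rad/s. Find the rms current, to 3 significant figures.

67.2 mA

X_L = ωL = 114 Ω
X_C = 1/(ωC) = 37.1 Ω
Parallel: admittances add. Y = 1/(jωL) + jωC
Y = (0 + j0.0182) S
|Y| = 0.0182 S → |Z| = 1/|Y| = 54.9 Ω, ∠Z = −∠Y = -90.0°
I = V/|Z| = 3.69/54.9 = 67.2 mA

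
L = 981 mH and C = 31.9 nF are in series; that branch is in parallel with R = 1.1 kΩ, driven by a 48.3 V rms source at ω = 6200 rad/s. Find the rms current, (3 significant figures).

64.4 mA

X_L = ωL = 6080 Ω
X_C = 1/(ωC) = 5060 Ω
Branch 1: Z₁ = R = 1100 Ω
Branch 2 (series LC): Z₂ = j(X_L − X_C) = j1030 Ω
Parallel: Z = Z₁Z₂/(Z₁+Z₂), |Z| = 750 Ω, ∠Z = 47.0°
I = V/|Z| = 48.3/750 = 64.4 mA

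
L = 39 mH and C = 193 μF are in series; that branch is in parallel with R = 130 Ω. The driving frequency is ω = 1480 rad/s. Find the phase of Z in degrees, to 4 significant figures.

X_L = ωL = 57.72 Ω
X_C = 1/(ωC) = 3.501 Ω
Branch 1: Z₁ = R = 130.0 Ω
Branch 2 (series LC): Z₂ = j(X_L − X_C) = j54.22 Ω
Parallel: Z = Z₁Z₂/(Z₁+Z₂), |Z| = 50.04 Ω, ∠Z = 67.36°

67.36°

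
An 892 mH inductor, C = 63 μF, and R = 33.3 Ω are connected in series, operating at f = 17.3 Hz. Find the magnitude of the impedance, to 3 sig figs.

59.3 Ω

ω = 2πf = 108.7 rad/s
X_L = ωL = 97.0 Ω
X_C = 1/(ωC) = 146 Ω
Net reactance X = X_L − X_C = -49.1 Ω
Z = 33.3 − j49.1 Ω
|Z| = √(33.3² + 49.1²) = 59.3 Ω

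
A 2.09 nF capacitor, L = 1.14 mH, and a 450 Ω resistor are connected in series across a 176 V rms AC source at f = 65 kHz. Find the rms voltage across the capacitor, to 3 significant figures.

246 V

ω = 2πf = 408400 rad/s
X_L = ωL = 466 Ω
X_C = 1/(ωC) = 1170 Ω
Net reactance X = X_L − X_C = -706 Ω
Z = 450 − j706 Ω
|Z| = √(450² + 706²) = 837 Ω
I = V/|Z| = 210 mA
V_C = I·|Z_C| = 0.210 × 1170 = 246 V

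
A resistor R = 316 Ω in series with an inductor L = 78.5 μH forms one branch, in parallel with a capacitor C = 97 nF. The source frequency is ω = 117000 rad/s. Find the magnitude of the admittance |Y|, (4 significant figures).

X_L = ωL = 9.184 Ω
X_C = 1/(ωC) = 88.11 Ω
Branch 1 (R+jX_L): Z₁ = 316.0 + j9.184 Ω, |Z₁| = 316.1 Ω
Branch 2 (−jX_C): Z₂ = −j88.11 Ω
Parallel: Z = Z₁Z₂/(Z₁+Z₂), |Z| = 85.52 Ω, ∠Z = -74.31°
|Y| = 1/|Z| = 11.69 mS

11.69 mS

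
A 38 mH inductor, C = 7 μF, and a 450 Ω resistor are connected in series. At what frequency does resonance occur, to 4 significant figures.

308.6 Hz

ω₀ = 1/√(LC) = 1/√(0.038 × 7e-06) = 1939 rad/s
f₀ = ω₀/(2π) = 308.6 Hz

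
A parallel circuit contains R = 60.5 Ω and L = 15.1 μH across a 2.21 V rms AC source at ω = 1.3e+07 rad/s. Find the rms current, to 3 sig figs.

38.2 mA

X_L = ωL = 196 Ω
Parallel: admittances add. Y = 1/R + 1/(jωL)
Y = (0.0165 − j0.00509) S
|Y| = 0.0173 S → |Z| = 1/|Y| = 57.8 Ω, ∠Z = −∠Y = 17.1°
I = V/|Z| = 2.21/57.8 = 38.2 mA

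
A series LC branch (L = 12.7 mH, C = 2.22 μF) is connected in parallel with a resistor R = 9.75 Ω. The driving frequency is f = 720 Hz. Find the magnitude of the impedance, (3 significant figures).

ω = 2πf = 4524 rad/s
X_L = ωL = 57.5 Ω
X_C = 1/(ωC) = 99.6 Ω
Branch 1: Z₁ = R = 9.75 Ω
Branch 2 (series LC): Z₂ = j(X_L − X_C) = −j42.1 Ω
Parallel: Z = Z₁Z₂/(Z₁+Z₂), |Z| = 9.50 Ω, ∠Z = -13.0°

9.50 Ω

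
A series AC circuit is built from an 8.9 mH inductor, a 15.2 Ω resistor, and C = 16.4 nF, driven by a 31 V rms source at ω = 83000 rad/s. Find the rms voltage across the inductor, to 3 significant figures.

X_L = ωL = 739 Ω
X_C = 1/(ωC) = 735 Ω
Net reactance X = X_L − X_C = 4.05 Ω
Z = 15.2 + j4.05 Ω
|Z| = √(15.2² + 4.05²) = 15.7 Ω
I = V/|Z| = 1.97 A
V_L = I·|Z_L| = 1.97 × 739 = 1460 V

1460 V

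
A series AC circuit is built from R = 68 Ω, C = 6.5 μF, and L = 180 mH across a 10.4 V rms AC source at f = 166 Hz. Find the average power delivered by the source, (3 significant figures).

ω = 2πf = 1043 rad/s
X_L = ωL = 188 Ω
X_C = 1/(ωC) = 148 Ω
Net reactance X = X_L − X_C = 40.2 Ω
Z = 68.0 + j40.2 Ω
|Z| = √(68.0² + 40.2²) = 79.0 Ω
∠Z = arctan(40.2/68.0) = 30.6°
I = V/|Z| = 132 mA
P = VI cos φ = 10.4 × 0.132 × cos(30.6°) = 1.18 W

1.18 W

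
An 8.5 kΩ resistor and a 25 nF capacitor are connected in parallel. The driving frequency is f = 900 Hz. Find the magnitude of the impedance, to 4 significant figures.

5437 Ω

ω = 2πf = 5655 rad/s
X_C = 1/(ωC) = 7074 Ω
Parallel: admittances add. Y = 1/R + jωC
Y = (0.0001176 + j0.0001414) S
|Y| = 0.0001839 S → |Z| = 1/|Y| = 5437 Ω, ∠Z = −∠Y = -50.23°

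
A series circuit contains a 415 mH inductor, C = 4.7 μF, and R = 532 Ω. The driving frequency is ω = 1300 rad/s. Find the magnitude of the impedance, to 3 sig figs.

X_L = ωL = 540 Ω
X_C = 1/(ωC) = 164 Ω
Net reactance X = X_L − X_C = 376 Ω
Z = 532 + j376 Ω
|Z| = √(532² + 376²) = 651 Ω

651 Ω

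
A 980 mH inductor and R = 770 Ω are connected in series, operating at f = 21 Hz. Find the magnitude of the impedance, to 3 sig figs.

781 Ω

ω = 2πf = 131.9 rad/s
X_L = ωL = 129 Ω
Z = 770 + j129 Ω
|Z| = √(770² + 129²) = 781 Ω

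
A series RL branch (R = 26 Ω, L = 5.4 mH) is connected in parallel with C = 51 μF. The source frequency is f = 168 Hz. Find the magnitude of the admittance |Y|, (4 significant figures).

58.68 mS

ω = 2πf = 1056 rad/s
X_L = ωL = 5.700 Ω
X_C = 1/(ωC) = 18.58 Ω
Branch 1 (R+jX_L): Z₁ = 26.00 + j5.700 Ω, |Z₁| = 26.62 Ω
Branch 2 (−jX_C): Z₂ = −j18.58 Ω
Parallel: Z = Z₁Z₂/(Z₁+Z₂), |Z| = 17.04 Ω, ∠Z = -51.29°
|Y| = 1/|Z| = 58.68 mS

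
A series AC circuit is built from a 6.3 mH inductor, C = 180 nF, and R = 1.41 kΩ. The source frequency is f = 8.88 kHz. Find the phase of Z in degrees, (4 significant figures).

10.13°

ω = 2πf = 55790 rad/s
X_L = ωL = 351.5 Ω
X_C = 1/(ωC) = 99.57 Ω
Net reactance X = X_L − X_C = 251.9 Ω
Z = 1410 + j251.9 Ω
|Z| = √(1410² + 251.9²) = 1432 Ω
∠Z = arctan(251.9/1410) = 10.13°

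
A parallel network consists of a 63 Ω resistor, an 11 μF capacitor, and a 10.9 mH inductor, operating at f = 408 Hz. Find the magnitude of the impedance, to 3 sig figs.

ω = 2πf = 2564 rad/s
X_L = ωL = 27.9 Ω
X_C = 1/(ωC) = 35.5 Ω
Parallel: admittances add. Y = 1/R + 1/(jωL) + jωC
Y = (0.0159 − j0.00759) S
|Y| = 0.0176 S → |Z| = 1/|Y| = 56.8 Ω, ∠Z = −∠Y = 25.6°

56.8 Ω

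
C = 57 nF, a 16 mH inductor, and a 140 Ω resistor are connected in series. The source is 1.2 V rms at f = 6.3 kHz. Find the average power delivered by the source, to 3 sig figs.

3.62 mW

ω = 2πf = 39580 rad/s
X_L = ωL = 633 Ω
X_C = 1/(ωC) = 443 Ω
Net reactance X = X_L − X_C = 190 Ω
Z = 140 + j190 Ω
|Z| = √(140² + 190²) = 236 Ω
∠Z = arctan(190/140) = 53.6°
I = V/|Z| = 5.08 mA
P = VI cos φ = 1.2 × 0.00508 × cos(53.6°) = 3.62 mW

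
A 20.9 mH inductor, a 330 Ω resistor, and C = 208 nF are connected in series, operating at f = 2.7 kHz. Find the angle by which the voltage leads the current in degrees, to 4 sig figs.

12.17°

ω = 2πf = 16960 rad/s
X_L = ωL = 354.6 Ω
X_C = 1/(ωC) = 283.4 Ω
Net reactance X = X_L − X_C = 71.16 Ω
Z = 330.0 + j71.16 Ω
|Z| = √(330.0² + 71.16²) = 337.6 Ω
∠Z = arctan(71.16/330.0) = 12.17°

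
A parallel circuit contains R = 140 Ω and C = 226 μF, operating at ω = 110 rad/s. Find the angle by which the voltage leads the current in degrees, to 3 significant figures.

X_C = 1/(ωC) = 40.2 Ω
Parallel: admittances add. Y = 1/R + jωC
Y = (0.00714 + j0.0249) S
|Y| = 0.0259 S → |Z| = 1/|Y| = 38.7 Ω, ∠Z = −∠Y = -74.0°

-74.0°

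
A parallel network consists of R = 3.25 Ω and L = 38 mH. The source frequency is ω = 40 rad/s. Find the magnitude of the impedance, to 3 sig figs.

1.38 Ω

X_L = ωL = 1.52 Ω
Parallel: admittances add. Y = 1/R + 1/(jωL)
Y = (0.308 − j0.658) S
|Y| = 0.726 S → |Z| = 1/|Y| = 1.38 Ω, ∠Z = −∠Y = 64.9°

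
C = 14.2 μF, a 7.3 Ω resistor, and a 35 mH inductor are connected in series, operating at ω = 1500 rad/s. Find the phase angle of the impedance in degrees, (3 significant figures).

X_L = ωL = 52.5 Ω
X_C = 1/(ωC) = 46.9 Ω
Net reactance X = X_L − X_C = 5.55 Ω
Z = 7.30 + j5.55 Ω
|Z| = √(7.30² + 5.55²) = 9.17 Ω
∠Z = arctan(5.55/7.30) = 37.3°

37.3°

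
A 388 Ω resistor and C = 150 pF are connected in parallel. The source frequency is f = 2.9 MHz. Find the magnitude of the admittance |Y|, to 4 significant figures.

ω = 2πf = 1.822e+07 rad/s
X_C = 1/(ωC) = 365.9 Ω
Parallel: admittances add. Y = 1/R + jωC
Y = (0.002577 + j0.002733) S
|Y| = 0.003757 S → |Z| = 1/|Y| = 266.2 Ω, ∠Z = −∠Y = -46.68°

3.757 mS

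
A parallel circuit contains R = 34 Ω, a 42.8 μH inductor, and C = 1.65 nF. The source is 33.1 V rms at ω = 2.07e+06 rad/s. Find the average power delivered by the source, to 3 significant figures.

X_L = ωL = 88.6 Ω
X_C = 1/(ωC) = 293 Ω
Parallel: admittances add. Y = 1/R + 1/(jωL) + jωC
Y = (0.0294 − j0.00787) S
|Y| = 0.0304 S → |Z| = 1/|Y| = 32.8 Ω, ∠Z = −∠Y = 15.0°
I = V/|Z| = 1.01 A
P = VI cos φ = 33.1 × 1.01 × cos(15.0°) = 32.2 W

32.2 W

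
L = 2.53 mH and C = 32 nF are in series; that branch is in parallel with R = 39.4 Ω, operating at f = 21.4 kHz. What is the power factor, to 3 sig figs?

0.939

ω = 2πf = 134500 rad/s
X_L = ωL = 340 Ω
X_C = 1/(ωC) = 232 Ω
Branch 1: Z₁ = R = 39.4 Ω
Branch 2 (series LC): Z₂ = j(X_L − X_C) = j108 Ω
Parallel: Z = Z₁Z₂/(Z₁+Z₂), |Z| = 37.0 Ω, ∠Z = 20.1°
cos φ = cos(20.1°) = 0.939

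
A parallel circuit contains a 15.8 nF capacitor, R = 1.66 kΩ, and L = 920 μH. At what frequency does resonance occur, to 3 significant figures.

ω₀ = 1/√(LC) = 1/√(0.00092 × 1.58e-08) = 262300 rad/s
f₀ = ω₀/(2π) = 41.7 kHz

41.7 kHz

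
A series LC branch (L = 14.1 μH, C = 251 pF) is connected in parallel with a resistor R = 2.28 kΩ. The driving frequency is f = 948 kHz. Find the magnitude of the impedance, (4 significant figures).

566.5 Ω

ω = 2πf = 5.956e+06 rad/s
X_L = ωL = 83.99 Ω
X_C = 1/(ωC) = 668.9 Ω
Branch 1: Z₁ = R = 2280 Ω
Branch 2 (series LC): Z₂ = j(X_L − X_C) = −j584.9 Ω
Parallel: Z = Z₁Z₂/(Z₁+Z₂), |Z| = 566.5 Ω, ∠Z = -75.61°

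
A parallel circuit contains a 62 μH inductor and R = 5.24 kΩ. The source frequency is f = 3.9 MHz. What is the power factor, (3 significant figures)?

0.278

ω = 2πf = 2.45e+07 rad/s
X_L = ωL = 1520 Ω
Parallel: admittances add. Y = 1/R + 1/(jωL)
Y = (0.000191 − j0.000658) S
|Y| = 0.000685 S → |Z| = 1/|Y| = 1460 Ω, ∠Z = −∠Y = 73.8°
cos φ = cos(73.8°) = 0.278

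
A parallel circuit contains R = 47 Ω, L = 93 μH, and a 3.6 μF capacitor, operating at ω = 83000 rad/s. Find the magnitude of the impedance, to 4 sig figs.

X_L = ωL = 7.719 Ω
X_C = 1/(ωC) = 3.347 Ω
Parallel: admittances add. Y = 1/R + 1/(jωL) + jωC
Y = (0.02128 + j0.1692) S
|Y| = 0.1706 S → |Z| = 1/|Y| = 5.862 Ω, ∠Z = −∠Y = -82.83°

5.862 Ω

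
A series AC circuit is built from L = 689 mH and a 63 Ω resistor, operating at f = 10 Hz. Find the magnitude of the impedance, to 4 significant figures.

76.44 Ω

ω = 2πf = 62.83 rad/s
X_L = ωL = 43.29 Ω
Z = 63.00 + j43.29 Ω
|Z| = √(63.00² + 43.29²) = 76.44 Ω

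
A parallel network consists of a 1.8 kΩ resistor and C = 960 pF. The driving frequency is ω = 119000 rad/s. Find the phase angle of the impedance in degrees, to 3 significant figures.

-11.6°

X_C = 1/(ωC) = 8750 Ω
Parallel: admittances add. Y = 1/R + jωC
Y = (0.000556 + j0.000114) S
|Y| = 0.000567 S → |Z| = 1/|Y| = 1760 Ω, ∠Z = −∠Y = -11.6°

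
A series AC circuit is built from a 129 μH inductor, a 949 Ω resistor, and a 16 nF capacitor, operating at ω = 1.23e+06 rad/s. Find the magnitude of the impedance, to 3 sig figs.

955 Ω

X_L = ωL = 159 Ω
X_C = 1/(ωC) = 50.8 Ω
Net reactance X = X_L − X_C = 108 Ω
Z = 949 + j108 Ω
|Z| = √(949² + 108²) = 955 Ω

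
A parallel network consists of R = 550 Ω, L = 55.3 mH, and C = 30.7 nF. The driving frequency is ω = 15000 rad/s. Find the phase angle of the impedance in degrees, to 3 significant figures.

22.3°

X_L = ωL = 830 Ω
X_C = 1/(ωC) = 2170 Ω
Parallel: admittances add. Y = 1/R + 1/(jωL) + jωC
Y = (0.00182 − j0.000745) S
|Y| = 0.00196 S → |Z| = 1/|Y| = 509 Ω, ∠Z = −∠Y = 22.3°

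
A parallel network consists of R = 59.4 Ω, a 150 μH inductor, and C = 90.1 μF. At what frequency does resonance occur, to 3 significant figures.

ω₀ = 1/√(LC) = 1/√(0.00015 × 9.01e-05) = 8602 rad/s
f₀ = ω₀/(2π) = 1.37 kHz

1.37 kHz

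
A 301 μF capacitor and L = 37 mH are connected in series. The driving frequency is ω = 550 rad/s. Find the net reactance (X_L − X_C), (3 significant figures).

X_L = ωL = 20.3 Ω
X_C = 1/(ωC) = 6.04 Ω
X = 20.3 − 6.04 = 14.3 Ω

14.3 Ω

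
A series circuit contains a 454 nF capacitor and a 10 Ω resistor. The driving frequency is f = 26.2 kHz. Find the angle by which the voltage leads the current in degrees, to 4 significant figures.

ω = 2πf = 164600 rad/s
X_C = 1/(ωC) = 13.38 Ω
Z = 10.00 − j13.38 Ω
|Z| = √(10.00² + 13.38²) = 16.70 Ω
∠Z = arctan(-13.38/10.00) = -53.23°

-53.23°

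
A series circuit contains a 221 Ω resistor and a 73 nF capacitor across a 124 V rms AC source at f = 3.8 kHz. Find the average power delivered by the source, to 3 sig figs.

8.99 W

ω = 2πf = 23880 rad/s
X_C = 1/(ωC) = 574 Ω
Z = 221 − j574 Ω
|Z| = √(221² + 574²) = 615 Ω
∠Z = arctan(-574/221) = -68.9°
I = V/|Z| = 202 mA
P = VI cos φ = 124 × 0.202 × cos(-68.9°) = 8.99 W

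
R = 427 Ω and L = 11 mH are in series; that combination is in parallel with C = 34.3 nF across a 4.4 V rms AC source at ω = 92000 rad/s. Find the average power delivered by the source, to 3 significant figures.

X_L = ωL = 1010 Ω
X_C = 1/(ωC) = 317 Ω
Branch 1 (R+jX_L): Z₁ = 427 + j1010 Ω, |Z₁| = 1100 Ω
Branch 2 (−jX_C): Z₂ = −j317 Ω
Parallel: Z = Z₁Z₂/(Z₁+Z₂), |Z| = 427 Ω, ∠Z = -81.3°
I = V/|Z| = 10.3 mA
P = VI cos φ = 4.4 × 0.0103 × cos(-81.3°) = 6.85 mW

6.85 mW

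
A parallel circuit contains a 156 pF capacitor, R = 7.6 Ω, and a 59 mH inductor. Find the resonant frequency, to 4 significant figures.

ω₀ = 1/√(LC) = 1/√(0.059 × 1.56e-10) = 329600 rad/s
f₀ = ω₀/(2π) = 52.46 kHz

52.46 kHz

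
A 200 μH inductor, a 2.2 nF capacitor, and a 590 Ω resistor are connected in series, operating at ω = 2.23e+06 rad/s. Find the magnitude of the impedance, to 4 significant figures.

X_L = ωL = 446.0 Ω
X_C = 1/(ωC) = 203.8 Ω
Net reactance X = X_L − X_C = 242.2 Ω
Z = 590.0 + j242.2 Ω
|Z| = √(590.0² + 242.2²) = 637.8 Ω

637.8 Ω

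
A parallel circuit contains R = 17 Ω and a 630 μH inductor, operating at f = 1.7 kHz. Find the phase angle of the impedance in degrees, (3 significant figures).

ω = 2πf = 10680 rad/s
X_L = ωL = 6.73 Ω
Parallel: admittances add. Y = 1/R + 1/(jωL)
Y = (0.0588 − j0.149) S
|Y| = 0.160 S → |Z| = 1/|Y| = 6.26 Ω, ∠Z = −∠Y = 68.4°

68.4°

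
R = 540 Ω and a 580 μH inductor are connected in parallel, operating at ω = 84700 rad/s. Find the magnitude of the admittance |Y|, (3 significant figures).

20.4 mS

X_L = ωL = 49.1 Ω
Parallel: admittances add. Y = 1/R + 1/(jωL)
Y = (0.00185 − j0.0204) S
|Y| = 0.0204 S → |Z| = 1/|Y| = 48.9 Ω, ∠Z = −∠Y = 84.8°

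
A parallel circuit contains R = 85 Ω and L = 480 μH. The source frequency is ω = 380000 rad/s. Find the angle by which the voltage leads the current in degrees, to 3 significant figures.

X_L = ωL = 182 Ω
Parallel: admittances add. Y = 1/R + 1/(jωL)
Y = (0.0118 − j0.00548) S
|Y| = 0.0130 S → |Z| = 1/|Y| = 77.0 Ω, ∠Z = −∠Y = 25.0°

25.0°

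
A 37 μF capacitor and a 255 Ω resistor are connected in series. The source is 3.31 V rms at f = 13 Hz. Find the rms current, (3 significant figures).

7.92 mA

ω = 2πf = 81.68 rad/s
X_C = 1/(ωC) = 331 Ω
Z = 255 − j331 Ω
|Z| = √(255² + 331²) = 418 Ω
I = V/|Z| = 3.31/418 = 7.92 mA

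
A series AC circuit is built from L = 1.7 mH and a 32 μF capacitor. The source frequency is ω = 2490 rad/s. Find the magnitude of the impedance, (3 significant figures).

X_L = ωL = 4.23 Ω
X_C = 1/(ωC) = 12.6 Ω
Net reactance X = X_L − X_C = -8.32 Ω
Z = − j8.32 Ω
|Z| = √(0² + 8.32²) = 8.32 Ω

8.32 Ω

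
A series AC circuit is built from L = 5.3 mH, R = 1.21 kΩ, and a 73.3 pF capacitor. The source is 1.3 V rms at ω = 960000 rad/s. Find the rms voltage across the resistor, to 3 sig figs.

0.171 V

X_L = ωL = 5090 Ω
X_C = 1/(ωC) = 14200 Ω
Net reactance X = X_L − X_C = -9120 Ω
Z = 1210 − j9120 Ω
|Z| = √(1210² + 9120²) = 9200 Ω
I = V/|Z| = 141 μA
V_R = I·|Z_R| = 0.000141 × 1210 = 0.171 V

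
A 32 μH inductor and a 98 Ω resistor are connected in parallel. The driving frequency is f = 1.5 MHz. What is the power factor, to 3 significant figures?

0.951

ω = 2πf = 9.425e+06 rad/s
X_L = ωL = 302 Ω
Parallel: admittances add. Y = 1/R + 1/(jωL)
Y = (0.0102 − j0.00332) S
|Y| = 0.0107 S → |Z| = 1/|Y| = 93.2 Ω, ∠Z = −∠Y = 18.0°
cos φ = cos(18.0°) = 0.951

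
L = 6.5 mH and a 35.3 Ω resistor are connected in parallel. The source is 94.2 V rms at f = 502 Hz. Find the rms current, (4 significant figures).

5.313 A

ω = 2πf = 3154 rad/s
X_L = ωL = 20.50 Ω
Parallel: admittances add. Y = 1/R + 1/(jωL)
Y = (0.02833 − j0.04878) S
|Y| = 0.05641 S → |Z| = 1/|Y| = 17.73 Ω, ∠Z = −∠Y = 59.85°
I = V/|Z| = 94.2/17.73 = 5.313 A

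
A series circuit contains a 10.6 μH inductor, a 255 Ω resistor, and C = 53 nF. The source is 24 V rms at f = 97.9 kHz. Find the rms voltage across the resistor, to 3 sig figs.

ω = 2πf = 615100 rad/s
X_L = ωL = 6.52 Ω
X_C = 1/(ωC) = 30.7 Ω
Net reactance X = X_L − X_C = -24.2 Ω
Z = 255 − j24.2 Ω
|Z| = √(255² + 24.2²) = 256 Ω
I = V/|Z| = 93.7 mA
V_R = I·|Z_R| = 0.0937 × 255 = 23.9 V

23.9 V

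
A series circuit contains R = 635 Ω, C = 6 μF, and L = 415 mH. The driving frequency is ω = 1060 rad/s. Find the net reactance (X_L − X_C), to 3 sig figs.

283 Ω

X_L = ωL = 440 Ω
X_C = 1/(ωC) = 157 Ω
X = 440 − 157 = 283 Ω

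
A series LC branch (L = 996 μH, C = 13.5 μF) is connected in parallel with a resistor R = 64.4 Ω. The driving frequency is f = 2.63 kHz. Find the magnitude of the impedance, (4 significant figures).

ω = 2πf = 16520 rad/s
X_L = ωL = 16.46 Ω
X_C = 1/(ωC) = 4.483 Ω
Branch 1: Z₁ = R = 64.40 Ω
Branch 2 (series LC): Z₂ = j(X_L − X_C) = j11.98 Ω
Parallel: Z = Z₁Z₂/(Z₁+Z₂), |Z| = 11.77 Ω, ∠Z = 79.47°

11.77 Ω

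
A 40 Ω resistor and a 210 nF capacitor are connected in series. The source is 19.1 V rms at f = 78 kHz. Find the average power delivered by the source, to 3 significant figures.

ω = 2πf = 490100 rad/s
X_C = 1/(ωC) = 9.72 Ω
Z = 40.0 − j9.72 Ω
|Z| = √(40.0² + 9.72²) = 41.2 Ω
∠Z = arctan(-9.72/40.0) = -13.7°
I = V/|Z| = 464 mA
P = VI cos φ = 19.1 × 0.464 × cos(-13.7°) = 8.61 W

8.61 W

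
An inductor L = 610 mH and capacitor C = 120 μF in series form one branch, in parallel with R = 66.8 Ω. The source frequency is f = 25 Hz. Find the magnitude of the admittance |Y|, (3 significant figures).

ω = 2πf = 157.1 rad/s
X_L = ωL = 95.8 Ω
X_C = 1/(ωC) = 53.1 Ω
Branch 1: Z₁ = R = 66.8 Ω
Branch 2 (series LC): Z₂ = j(X_L − X_C) = j42.8 Ω
Parallel: Z = Z₁Z₂/(Z₁+Z₂), |Z| = 36.0 Ω, ∠Z = 57.4°
|Y| = 1/|Z| = 27.8 mS

27.8 mS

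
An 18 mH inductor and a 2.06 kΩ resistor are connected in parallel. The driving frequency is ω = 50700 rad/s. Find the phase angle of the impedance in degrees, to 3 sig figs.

X_L = ωL = 913 Ω
Parallel: admittances add. Y = 1/R + 1/(jωL)
Y = (0.000485 − j0.00110) S
|Y| = 0.00120 S → |Z| = 1/|Y| = 834 Ω, ∠Z = −∠Y = 66.1°

66.1°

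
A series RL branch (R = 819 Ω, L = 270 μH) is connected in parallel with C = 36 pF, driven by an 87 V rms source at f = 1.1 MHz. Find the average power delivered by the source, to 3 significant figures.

1.49 W

ω = 2πf = 6.912e+06 rad/s
X_L = ωL = 1870 Ω
X_C = 1/(ωC) = 4020 Ω
Branch 1 (R+jX_L): Z₁ = 819 + j1870 Ω, |Z₁| = 2040 Ω
Branch 2 (−jX_C): Z₂ = −j4020 Ω
Parallel: Z = Z₁Z₂/(Z₁+Z₂), |Z| = 3560 Ω, ∠Z = 45.5°
I = V/|Z| = 24.5 mA
P = VI cos φ = 87 × 0.0245 × cos(45.5°) = 1.49 W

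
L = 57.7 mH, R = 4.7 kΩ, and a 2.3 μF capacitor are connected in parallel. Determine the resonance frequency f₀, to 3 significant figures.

437 Hz

ω₀ = 1/√(LC) = 1/√(0.0577 × 2.3e-06) = 2745 rad/s
f₀ = ω₀/(2π) = 437 Hz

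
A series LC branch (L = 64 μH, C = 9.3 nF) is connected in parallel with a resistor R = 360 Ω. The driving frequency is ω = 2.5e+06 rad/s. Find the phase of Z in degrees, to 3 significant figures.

72.0°

X_L = ωL = 160 Ω
X_C = 1/(ωC) = 43.0 Ω
Branch 1: Z₁ = R = 360 Ω
Branch 2 (series LC): Z₂ = j(X_L − X_C) = j117 Ω
Parallel: Z = Z₁Z₂/(Z₁+Z₂), |Z| = 111 Ω, ∠Z = 72.0°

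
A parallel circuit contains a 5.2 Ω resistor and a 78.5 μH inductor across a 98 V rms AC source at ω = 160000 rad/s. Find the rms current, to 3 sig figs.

20.4 A

X_L = ωL = 12.6 Ω
Parallel: admittances add. Y = 1/R + 1/(jωL)
Y = (0.192 − j0.0796) S
|Y| = 0.208 S → |Z| = 1/|Y| = 4.80 Ω, ∠Z = −∠Y = 22.5°
I = V/|Z| = 98/4.80 = 20.4 A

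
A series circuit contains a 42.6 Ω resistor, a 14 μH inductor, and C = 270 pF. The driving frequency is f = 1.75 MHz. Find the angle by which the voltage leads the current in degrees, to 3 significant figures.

ω = 2πf = 1.1e+07 rad/s
X_L = ωL = 154 Ω
X_C = 1/(ωC) = 337 Ω
Net reactance X = X_L − X_C = -183 Ω
Z = 42.6 − j183 Ω
|Z| = √(42.6² + 183²) = 188 Ω
∠Z = arctan(-183/42.6) = -76.9°

-76.9°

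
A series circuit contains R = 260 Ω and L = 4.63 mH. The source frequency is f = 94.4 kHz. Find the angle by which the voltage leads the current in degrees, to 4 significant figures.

84.59°

ω = 2πf = 593100 rad/s
X_L = ωL = 2746 Ω
Z = 260.0 + j2746 Ω
|Z| = √(260.0² + 2746²) = 2758 Ω
∠Z = arctan(2746/260.0) = 84.59°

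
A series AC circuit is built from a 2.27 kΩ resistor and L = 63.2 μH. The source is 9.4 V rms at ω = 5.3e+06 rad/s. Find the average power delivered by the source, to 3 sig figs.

X_L = ωL = 335 Ω
Z = 2270 + j335 Ω
|Z| = √(2270² + 335²) = 2290 Ω
∠Z = arctan(335/2270) = 8.39°
I = V/|Z| = 4.10 mA
P = VI cos φ = 9.4 × 0.00410 × cos(8.39°) = 38.1 mW

38.1 mW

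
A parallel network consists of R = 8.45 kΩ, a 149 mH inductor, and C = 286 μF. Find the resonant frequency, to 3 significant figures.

ω₀ = 1/√(LC) = 1/√(0.149 × 0.000286) = 153.2 rad/s
f₀ = ω₀/(2π) = 24.4 Hz

24.4 Hz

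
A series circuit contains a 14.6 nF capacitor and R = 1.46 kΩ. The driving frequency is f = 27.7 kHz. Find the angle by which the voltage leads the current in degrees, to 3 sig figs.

-15.1°

ω = 2πf = 174000 rad/s
X_C = 1/(ωC) = 394 Ω
Z = 1460 − j394 Ω
|Z| = √(1460² + 394²) = 1510 Ω
∠Z = arctan(-394/1460) = -15.1°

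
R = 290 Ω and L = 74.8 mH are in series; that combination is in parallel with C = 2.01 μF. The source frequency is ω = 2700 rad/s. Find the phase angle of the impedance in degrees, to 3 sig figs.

X_L = ωL = 202 Ω
X_C = 1/(ωC) = 184 Ω
Branch 1 (R+jX_L): Z₁ = 290 + j202 Ω, |Z₁| = 353 Ω
Branch 2 (−jX_C): Z₂ = −j184 Ω
Parallel: Z = Z₁Z₂/(Z₁+Z₂), |Z| = 224 Ω, ∠Z = -58.6°

-58.6°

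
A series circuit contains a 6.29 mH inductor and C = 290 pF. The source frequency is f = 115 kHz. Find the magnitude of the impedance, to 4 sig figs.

ω = 2πf = 722600 rad/s
X_L = ωL = 4545 Ω
X_C = 1/(ωC) = 4772 Ω
Net reactance X = X_L − X_C = -227.3 Ω
Z = − j227.3 Ω
|Z| = √(0² + 227.3²) = 227.3 Ω

227.3 Ω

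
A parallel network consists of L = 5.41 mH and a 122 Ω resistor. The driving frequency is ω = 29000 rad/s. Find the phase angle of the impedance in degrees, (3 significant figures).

37.9°

X_L = ωL = 157 Ω
Parallel: admittances add. Y = 1/R + 1/(jωL)
Y = (0.00820 − j0.00637) S
|Y| = 0.0104 S → |Z| = 1/|Y| = 96.3 Ω, ∠Z = −∠Y = 37.9°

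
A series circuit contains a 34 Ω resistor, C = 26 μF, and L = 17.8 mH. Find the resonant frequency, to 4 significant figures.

ω₀ = 1/√(LC) = 1/√(0.0178 × 2.6e-05) = 1470 rad/s
f₀ = ω₀/(2π) = 234.0 Hz

234.0 Hz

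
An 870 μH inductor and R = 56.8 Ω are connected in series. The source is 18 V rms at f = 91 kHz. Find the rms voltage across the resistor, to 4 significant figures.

ω = 2πf = 571800 rad/s
X_L = ωL = 497.4 Ω
Z = 56.80 + j497.4 Ω
|Z| = √(56.80² + 497.4²) = 500.7 Ω
I = V/|Z| = 35.95 mA
V_R = I·|Z_R| = 0.03595 × 56.80 = 2.042 V

2.042 V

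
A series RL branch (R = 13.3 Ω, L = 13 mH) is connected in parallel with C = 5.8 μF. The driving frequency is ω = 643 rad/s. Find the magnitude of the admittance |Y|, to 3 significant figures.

X_L = ωL = 8.36 Ω
X_C = 1/(ωC) = 268 Ω
Branch 1 (R+jX_L): Z₁ = 13.3 + j8.36 Ω, |Z₁| = 15.7 Ω
Branch 2 (−jX_C): Z₂ = −j268 Ω
Parallel: Z = Z₁Z₂/(Z₁+Z₂), |Z| = 16.2 Ω, ∠Z = 29.2°
|Y| = 1/|Z| = 61.8 mS

61.8 mS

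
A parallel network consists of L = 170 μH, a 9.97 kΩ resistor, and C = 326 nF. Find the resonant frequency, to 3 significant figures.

ω₀ = 1/√(LC) = 1/√(0.00017 × 3.26e-07) = 134300 rad/s
f₀ = ω₀/(2π) = 21.4 kHz

21.4 kHz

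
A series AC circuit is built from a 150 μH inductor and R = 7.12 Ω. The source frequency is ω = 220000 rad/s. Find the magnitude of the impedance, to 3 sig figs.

X_L = ωL = 33.0 Ω
Z = 7.12 + j33.0 Ω
|Z| = √(7.12² + 33.0²) = 33.8 Ω

33.8 Ω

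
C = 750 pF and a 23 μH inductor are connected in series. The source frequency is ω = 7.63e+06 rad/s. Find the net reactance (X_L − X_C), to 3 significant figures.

X_L = ωL = 175 Ω
X_C = 1/(ωC) = 175 Ω
X = 175 − 175 = 0.741 Ω

0.741 Ω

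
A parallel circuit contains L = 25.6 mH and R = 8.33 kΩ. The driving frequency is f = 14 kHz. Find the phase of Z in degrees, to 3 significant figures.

ω = 2πf = 87960 rad/s
X_L = ωL = 2250 Ω
Parallel: admittances add. Y = 1/R + 1/(jωL)
Y = (0.000120 − j0.000444) S
|Y| = 0.000460 S → |Z| = 1/|Y| = 2170 Ω, ∠Z = −∠Y = 74.9°

74.9°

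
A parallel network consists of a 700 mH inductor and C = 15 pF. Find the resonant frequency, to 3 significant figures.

49.1 kHz

ω₀ = 1/√(LC) = 1/√(0.7 × 1.5e-11) = 308600 rad/s
f₀ = ω₀/(2π) = 49.1 kHz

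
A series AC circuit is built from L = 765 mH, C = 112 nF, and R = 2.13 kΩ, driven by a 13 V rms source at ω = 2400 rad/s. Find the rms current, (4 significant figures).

X_L = ωL = 1836 Ω
X_C = 1/(ωC) = 3720 Ω
Net reactance X = X_L − X_C = -1884 Ω
Z = 2130 − j1884 Ω
|Z| = √(2130² + 1884²) = 2844 Ω
I = V/|Z| = 13/2844 = 4.571 mA

4.571 mA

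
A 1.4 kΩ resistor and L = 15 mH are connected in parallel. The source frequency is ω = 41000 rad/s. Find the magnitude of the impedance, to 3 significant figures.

563 Ω

X_L = ωL = 615 Ω
Parallel: admittances add. Y = 1/R + 1/(jωL)
Y = (0.000714 − j0.00163) S
|Y| = 0.00178 S → |Z| = 1/|Y| = 563 Ω, ∠Z = −∠Y = 66.3°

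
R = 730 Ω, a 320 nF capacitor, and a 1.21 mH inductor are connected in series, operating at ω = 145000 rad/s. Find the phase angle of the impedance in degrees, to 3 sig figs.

11.9°

X_L = ωL = 175 Ω
X_C = 1/(ωC) = 21.6 Ω
Net reactance X = X_L − X_C = 154 Ω
Z = 730 + j154 Ω
|Z| = √(730² + 154²) = 746 Ω
∠Z = arctan(154/730) = 11.9°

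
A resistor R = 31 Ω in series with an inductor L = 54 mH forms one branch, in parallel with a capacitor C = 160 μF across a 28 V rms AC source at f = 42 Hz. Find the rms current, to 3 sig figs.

ω = 2πf = 263.9 rad/s
X_L = ωL = 14.3 Ω
X_C = 1/(ωC) = 23.7 Ω
Branch 1 (R+jX_L): Z₁ = 31.0 + j14.3 Ω, |Z₁| = 34.1 Ω
Branch 2 (−jX_C): Z₂ = −j23.7 Ω
Parallel: Z = Z₁Z₂/(Z₁+Z₂), |Z| = 24.9 Ω, ∠Z = -48.4°
I = V/|Z| = 28/24.9 = 1.12 A

1.12 A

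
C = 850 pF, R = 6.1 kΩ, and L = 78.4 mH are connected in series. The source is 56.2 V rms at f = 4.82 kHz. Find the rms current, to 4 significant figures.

1.520 mA

ω = 2πf = 30280 rad/s
X_L = ωL = 2374 Ω
X_C = 1/(ωC) = 38850 Ω
Net reactance X = X_L − X_C = -36470 Ω
Z = 6100 − j36470 Ω
|Z| = √(6100² + 36470²) = 36980 Ω
I = V/|Z| = 56.2/36980 = 1.520 mA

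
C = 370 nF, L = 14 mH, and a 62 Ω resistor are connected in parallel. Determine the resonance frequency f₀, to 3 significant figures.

2.21 kHz

ω₀ = 1/√(LC) = 1/√(0.014 × 3.7e-07) = 13890 rad/s
f₀ = ω₀/(2π) = 2.21 kHz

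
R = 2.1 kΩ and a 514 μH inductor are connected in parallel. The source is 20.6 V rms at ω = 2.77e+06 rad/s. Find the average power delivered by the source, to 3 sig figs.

X_L = ωL = 1420 Ω
Parallel: admittances add. Y = 1/R + 1/(jωL)
Y = (0.000476 − j0.000702) S
|Y| = 0.000849 S → |Z| = 1/|Y| = 1180 Ω, ∠Z = −∠Y = 55.9°
I = V/|Z| = 17.5 mA
P = VI cos φ = 20.6 × 0.0175 × cos(55.9°) = 202 mW

202 mW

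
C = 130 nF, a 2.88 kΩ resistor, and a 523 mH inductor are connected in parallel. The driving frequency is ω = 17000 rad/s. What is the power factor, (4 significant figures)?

X_L = ωL = 8891 Ω
X_C = 1/(ωC) = 452.5 Ω
Parallel: admittances add. Y = 1/R + 1/(jωL) + jωC
Y = (0.0003472 + j0.002098) S
|Y| = 0.002126 S → |Z| = 1/|Y| = 470.4 Ω, ∠Z = −∠Y = -80.60°
cos φ = cos(-80.60°) = 0.1633

0.1633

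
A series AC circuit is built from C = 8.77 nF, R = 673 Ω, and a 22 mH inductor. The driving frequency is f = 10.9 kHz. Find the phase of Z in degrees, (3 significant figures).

ω = 2πf = 68490 rad/s
X_L = ωL = 1510 Ω
X_C = 1/(ωC) = 1660 Ω
Net reactance X = X_L − X_C = -158 Ω
Z = 673 − j158 Ω
|Z| = √(673² + 158²) = 691 Ω
∠Z = arctan(-158/673) = -13.2°

-13.2°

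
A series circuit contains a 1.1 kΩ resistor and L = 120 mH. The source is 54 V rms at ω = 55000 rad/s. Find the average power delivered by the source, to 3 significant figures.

71.6 mW

X_L = ωL = 6600 Ω
Z = 1100 + j6600 Ω
|Z| = √(1100² + 6600²) = 6690 Ω
∠Z = arctan(6600/1100) = 80.5°
I = V/|Z| = 8.07 mA
P = VI cos φ = 54 × 0.00807 × cos(80.5°) = 71.6 mW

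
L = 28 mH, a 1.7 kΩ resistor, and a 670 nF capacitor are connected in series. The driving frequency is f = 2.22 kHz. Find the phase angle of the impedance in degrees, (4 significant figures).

9.470°

ω = 2πf = 13950 rad/s
X_L = ωL = 390.6 Ω
X_C = 1/(ωC) = 107.0 Ω
Net reactance X = X_L − X_C = 283.6 Ω
Z = 1700 + j283.6 Ω
|Z| = √(1700² + 283.6²) = 1723 Ω
∠Z = arctan(283.6/1700) = 9.470°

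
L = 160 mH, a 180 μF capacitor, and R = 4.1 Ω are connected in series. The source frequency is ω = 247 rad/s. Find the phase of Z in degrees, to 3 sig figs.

X_L = ωL = 39.5 Ω
X_C = 1/(ωC) = 22.5 Ω
Net reactance X = X_L − X_C = 17.0 Ω
Z = 4.10 + j17.0 Ω
|Z| = √(4.10² + 17.0²) = 17.5 Ω
∠Z = arctan(17.0/4.10) = 76.5°

76.5°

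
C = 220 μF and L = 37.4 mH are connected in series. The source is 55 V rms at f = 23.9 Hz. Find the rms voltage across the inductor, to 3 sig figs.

ω = 2πf = 150.2 rad/s
X_L = ωL = 5.62 Ω
X_C = 1/(ωC) = 30.3 Ω
Net reactance X = X_L − X_C = -24.7 Ω
Z = − j24.7 Ω
|Z| = √(0² + 24.7²) = 24.7 Ω
I = V/|Z| = 2.23 A
V_L = I·|Z_L| = 2.23 × 5.62 = 12.5 V

12.5 V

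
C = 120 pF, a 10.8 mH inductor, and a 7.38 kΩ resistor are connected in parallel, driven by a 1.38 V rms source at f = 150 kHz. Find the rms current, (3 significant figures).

188 μA

ω = 2πf = 942500 rad/s
X_L = ωL = 10200 Ω
X_C = 1/(ωC) = 8840 Ω
Parallel: admittances add. Y = 1/R + 1/(jωL) + jωC
Y = (0.000136 + j1.49e-05) S
|Y| = 0.000136 S → |Z| = 1/|Y| = 7340 Ω, ∠Z = −∠Y = -6.26°
I = V/|Z| = 1.38/7340 = 188 μA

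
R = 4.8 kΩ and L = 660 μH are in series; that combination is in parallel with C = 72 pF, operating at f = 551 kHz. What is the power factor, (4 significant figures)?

ω = 2πf = 3.462e+06 rad/s
X_L = ωL = 2285 Ω
X_C = 1/(ωC) = 4012 Ω
Branch 1 (R+jX_L): Z₁ = 4800 + j2285 Ω, |Z₁| = 5316 Ω
Branch 2 (−jX_C): Z₂ = −j4012 Ω
Parallel: Z = Z₁Z₂/(Z₁+Z₂), |Z| = 4181 Ω, ∠Z = -44.76°
cos φ = cos(-44.76°) = 0.7101

0.7101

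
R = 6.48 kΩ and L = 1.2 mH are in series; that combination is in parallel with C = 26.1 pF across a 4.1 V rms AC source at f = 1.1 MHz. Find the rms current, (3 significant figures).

ω = 2πf = 6.912e+06 rad/s
X_L = ωL = 8290 Ω
X_C = 1/(ωC) = 5540 Ω
Branch 1 (R+jX_L): Z₁ = 6480 + j8290 Ω, |Z₁| = 10500 Ω
Branch 2 (−jX_C): Z₂ = −j5540 Ω
Parallel: Z = Z₁Z₂/(Z₁+Z₂), |Z| = 8290 Ω, ∠Z = -61.0°
I = V/|Z| = 4.1/8290 = 495 μA

495 μA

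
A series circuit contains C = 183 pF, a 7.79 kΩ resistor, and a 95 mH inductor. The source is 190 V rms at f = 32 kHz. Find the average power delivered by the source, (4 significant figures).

ω = 2πf = 201100 rad/s
X_L = ωL = 19100 Ω
X_C = 1/(ωC) = 27180 Ω
Net reactance X = X_L − X_C = -8077 Ω
Z = 7790 − j8077 Ω
|Z| = √(7790² + 8077²) = 11220 Ω
∠Z = arctan(-8077/7790) = -46.04°
I = V/|Z| = 16.93 mA
P = VI cos φ = 190 × 0.01693 × cos(-46.04°) = 2.233 W

2.233 W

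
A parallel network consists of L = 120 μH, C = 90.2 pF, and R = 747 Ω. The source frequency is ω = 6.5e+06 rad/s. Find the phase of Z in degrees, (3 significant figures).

27.5°

X_L = ωL = 780 Ω
X_C = 1/(ωC) = 1710 Ω
Parallel: admittances add. Y = 1/R + 1/(jωL) + jωC
Y = (0.00134 − j0.000696) S
|Y| = 0.00151 S → |Z| = 1/|Y| = 663 Ω, ∠Z = −∠Y = 27.5°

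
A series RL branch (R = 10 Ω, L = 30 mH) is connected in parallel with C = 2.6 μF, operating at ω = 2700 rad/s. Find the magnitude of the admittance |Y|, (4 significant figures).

5.355 mS

X_L = ωL = 81.00 Ω
X_C = 1/(ωC) = 142.5 Ω
Branch 1 (R+jX_L): Z₁ = 10.00 + j81.00 Ω, |Z₁| = 81.61 Ω
Branch 2 (−jX_C): Z₂ = −j142.5 Ω
Parallel: Z = Z₁Z₂/(Z₁+Z₂), |Z| = 186.7 Ω, ∠Z = 73.72°
|Y| = 1/|Z| = 5.355 mS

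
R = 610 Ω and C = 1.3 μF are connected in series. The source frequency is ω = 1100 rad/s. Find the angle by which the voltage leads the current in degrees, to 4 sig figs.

X_C = 1/(ωC) = 699.3 Ω
Z = 610.0 − j699.3 Ω
|Z| = √(610.0² + 699.3²) = 928.0 Ω
∠Z = arctan(-699.3/610.0) = -48.90°

-48.90°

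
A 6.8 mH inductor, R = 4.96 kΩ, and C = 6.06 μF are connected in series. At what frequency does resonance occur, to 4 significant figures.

ω₀ = 1/√(LC) = 1/√(0.0068 × 6.06e-06) = 4926 rad/s
f₀ = ω₀/(2π) = 784.0 Hz

784.0 Hz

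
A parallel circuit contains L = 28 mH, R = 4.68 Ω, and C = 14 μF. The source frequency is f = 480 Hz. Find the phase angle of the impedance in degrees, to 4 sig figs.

ω = 2πf = 3016 rad/s
X_L = ωL = 84.45 Ω
X_C = 1/(ωC) = 23.68 Ω
Parallel: admittances add. Y = 1/R + 1/(jωL) + jωC
Y = (0.2137 + j0.03038) S
|Y| = 0.2158 S → |Z| = 1/|Y| = 4.633 Ω, ∠Z = −∠Y = -8.092°

-8.092°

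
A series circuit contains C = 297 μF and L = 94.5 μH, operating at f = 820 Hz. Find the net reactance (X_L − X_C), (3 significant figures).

-0.167 Ω

ω = 2πf = 5152 rad/s
X_L = ωL = 0.487 Ω
X_C = 1/(ωC) = 0.654 Ω
X = 0.487 − 0.654 = -0.167 Ω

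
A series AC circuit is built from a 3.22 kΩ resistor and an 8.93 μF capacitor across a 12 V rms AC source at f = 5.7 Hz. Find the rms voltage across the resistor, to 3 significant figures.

8.61 V

ω = 2πf = 35.81 rad/s
X_C = 1/(ωC) = 3130 Ω
Z = 3220 − j3130 Ω
|Z| = √(3220² + 3130²) = 4490 Ω
I = V/|Z| = 2.67 mA
V_R = I·|Z_R| = 0.00267 × 3220 = 8.61 V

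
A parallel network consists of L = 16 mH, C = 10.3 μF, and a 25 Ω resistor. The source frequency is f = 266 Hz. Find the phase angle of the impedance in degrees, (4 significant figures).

ω = 2πf = 1671 rad/s
X_L = ωL = 26.74 Ω
X_C = 1/(ωC) = 58.09 Ω
Parallel: admittances add. Y = 1/R + 1/(jωL) + jωC
Y = (0.04000 − j0.02018) S
|Y| = 0.04480 S → |Z| = 1/|Y| = 22.32 Ω, ∠Z = −∠Y = 26.77°

26.77°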